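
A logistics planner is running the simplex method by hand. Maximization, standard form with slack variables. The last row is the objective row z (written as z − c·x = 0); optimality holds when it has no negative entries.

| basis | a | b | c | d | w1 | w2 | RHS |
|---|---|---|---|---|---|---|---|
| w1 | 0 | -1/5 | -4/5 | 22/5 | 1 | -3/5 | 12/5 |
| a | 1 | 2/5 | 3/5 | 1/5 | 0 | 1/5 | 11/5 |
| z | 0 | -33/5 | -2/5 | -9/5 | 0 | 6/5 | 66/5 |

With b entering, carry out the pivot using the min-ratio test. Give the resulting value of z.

Ratio test on column b — row 1: entry -1/5 ≤ 0; row 2: (11/5)/(2/5) = 11/2. Minimum is 11/2 at row 2 (a leaves); pivot element 2/5.
Pivot on row 2; the z-row RHS becomes 66/5 − (-33/5)·(11/2) = 99/2.

99/2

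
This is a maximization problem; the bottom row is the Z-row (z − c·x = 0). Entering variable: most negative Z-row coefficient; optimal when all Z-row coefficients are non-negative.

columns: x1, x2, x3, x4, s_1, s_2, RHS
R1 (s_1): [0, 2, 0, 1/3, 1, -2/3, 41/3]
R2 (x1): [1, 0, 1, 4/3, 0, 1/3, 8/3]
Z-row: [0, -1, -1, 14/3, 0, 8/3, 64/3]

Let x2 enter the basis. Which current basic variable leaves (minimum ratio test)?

s_1

Column x2 entries and ratios — s_1: (41/3)/2 = 41/6; x1: 0 ≤ 0, skip.
Smallest ratio is 41/6 in the row of s_1, so s_1 leaves.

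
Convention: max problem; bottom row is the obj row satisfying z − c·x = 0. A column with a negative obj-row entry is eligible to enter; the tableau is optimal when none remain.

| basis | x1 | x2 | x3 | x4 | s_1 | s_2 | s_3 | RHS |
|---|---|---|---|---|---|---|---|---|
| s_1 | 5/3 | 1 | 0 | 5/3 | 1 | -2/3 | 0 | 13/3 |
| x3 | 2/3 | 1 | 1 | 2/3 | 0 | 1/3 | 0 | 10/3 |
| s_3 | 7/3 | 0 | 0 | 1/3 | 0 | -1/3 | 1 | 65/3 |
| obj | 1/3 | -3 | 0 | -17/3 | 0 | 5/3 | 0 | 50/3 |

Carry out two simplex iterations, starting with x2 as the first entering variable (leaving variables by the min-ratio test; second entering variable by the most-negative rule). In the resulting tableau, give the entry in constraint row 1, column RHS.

Ratio test on column x2 — row 1: (13/3)/1 = 13/3; row 2: (10/3)/1 = 10/3; row 3: entry 0 ≤ 0. Minimum is 10/3 at row 2 (x3 leaves); pivot element 1.
Divide row 2 by 1; eliminate column x2 from the other rows.
Second iteration: most negative obj-row entry is -11/3 in column x4, so x4 enters.
Ratio test on column x4 — row 1: 1/1 = 1; row 2: (10/3)/(2/3) = 5; row 3: (65/3)/(1/3) = 65. Minimum is 1 at row 1 (s_1 leaves); pivot element 1.
Divide row 1 by 1; eliminate column x4 from the other rows.
After both pivots, the entry at constraint row 1, column RHS is 1.

1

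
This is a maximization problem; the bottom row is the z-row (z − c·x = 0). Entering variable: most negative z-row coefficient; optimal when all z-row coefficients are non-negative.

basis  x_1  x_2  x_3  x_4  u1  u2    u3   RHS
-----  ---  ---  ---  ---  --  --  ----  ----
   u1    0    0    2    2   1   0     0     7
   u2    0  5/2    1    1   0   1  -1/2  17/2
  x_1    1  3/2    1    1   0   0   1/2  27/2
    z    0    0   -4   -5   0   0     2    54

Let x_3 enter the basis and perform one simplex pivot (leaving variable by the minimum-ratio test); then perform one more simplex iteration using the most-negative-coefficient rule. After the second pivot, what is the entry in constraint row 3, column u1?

Ratio test on column x_3 — row 1: 7/2 = 7/2; row 2: (17/2)/1 = 17/2; row 3: (27/2)/1 = 27/2. Minimum is 7/2 at row 1 (u1 leaves); pivot element 2.
Divide row 1 by 2; eliminate column x_3 from the other rows.
Second iteration: most negative z-row entry is -1 in column x_4, so x_4 enters.
Ratio test on column x_4 — row 1: (7/2)/1 = 7/2; row 2: entry 0 ≤ 0; row 3: entry 0 ≤ 0. Minimum is 7/2 at row 1 (x_3 leaves); pivot element 1.
Divide row 1 by 1; eliminate column x_4 from the other rows.
After both pivots, the entry at constraint row 3, column u1 is -1/2.

-1/2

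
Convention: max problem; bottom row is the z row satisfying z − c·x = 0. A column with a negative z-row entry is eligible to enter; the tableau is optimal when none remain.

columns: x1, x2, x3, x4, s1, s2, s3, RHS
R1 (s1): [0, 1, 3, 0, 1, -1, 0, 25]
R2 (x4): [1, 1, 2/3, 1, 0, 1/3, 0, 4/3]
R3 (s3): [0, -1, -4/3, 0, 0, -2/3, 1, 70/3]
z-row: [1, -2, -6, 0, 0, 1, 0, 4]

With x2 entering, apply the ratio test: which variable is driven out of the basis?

x4

Column x2 entries and ratios — s1: 25/1 = 25; x4: (4/3)/1 = 4/3; s3: -1 ≤ 0, skip.
Smallest ratio is 4/3 in the row of x4, so x4 leaves.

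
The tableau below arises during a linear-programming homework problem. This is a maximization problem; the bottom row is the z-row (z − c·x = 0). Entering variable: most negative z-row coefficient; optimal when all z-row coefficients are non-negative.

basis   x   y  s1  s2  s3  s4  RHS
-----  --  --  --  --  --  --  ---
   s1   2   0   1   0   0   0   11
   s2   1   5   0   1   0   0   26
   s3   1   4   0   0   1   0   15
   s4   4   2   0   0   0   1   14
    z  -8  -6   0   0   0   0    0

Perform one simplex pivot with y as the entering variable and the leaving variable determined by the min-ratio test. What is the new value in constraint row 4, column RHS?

Ratio test on column y — row 1: entry 0 ≤ 0; row 2: 26/5 = 26/5; row 3: 15/4 = 15/4; row 4: 14/2 = 7. Minimum is 15/4 at row 3 (s3 leaves); pivot element 4.
Divide row 3 by 4; eliminate column y from the other rows.
Row 4 update in column RHS: 14 − 2·(15/4) = 13/2.

13/2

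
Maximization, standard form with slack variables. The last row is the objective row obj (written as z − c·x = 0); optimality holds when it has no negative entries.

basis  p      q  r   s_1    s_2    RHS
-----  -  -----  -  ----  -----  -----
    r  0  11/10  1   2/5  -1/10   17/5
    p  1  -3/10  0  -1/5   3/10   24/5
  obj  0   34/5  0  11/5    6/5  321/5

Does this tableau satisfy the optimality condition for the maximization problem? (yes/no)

Every obj-row coefficient is ≥ 0, so the tableau is optimal.

yes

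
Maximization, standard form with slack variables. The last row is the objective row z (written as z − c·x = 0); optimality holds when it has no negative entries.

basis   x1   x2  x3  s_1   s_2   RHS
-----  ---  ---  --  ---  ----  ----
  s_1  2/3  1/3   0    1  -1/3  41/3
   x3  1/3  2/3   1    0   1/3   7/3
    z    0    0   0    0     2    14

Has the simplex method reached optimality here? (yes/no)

Every z-row coefficient is ≥ 0, so the tableau is optimal.

yes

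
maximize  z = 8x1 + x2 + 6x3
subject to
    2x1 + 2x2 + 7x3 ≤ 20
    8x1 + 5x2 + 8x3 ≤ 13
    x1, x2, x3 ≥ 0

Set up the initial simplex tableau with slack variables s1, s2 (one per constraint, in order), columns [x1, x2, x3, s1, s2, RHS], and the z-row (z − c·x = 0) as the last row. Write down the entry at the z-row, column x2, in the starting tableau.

The z-row carries the negated objective coefficients: the x2 entry is -1.

-1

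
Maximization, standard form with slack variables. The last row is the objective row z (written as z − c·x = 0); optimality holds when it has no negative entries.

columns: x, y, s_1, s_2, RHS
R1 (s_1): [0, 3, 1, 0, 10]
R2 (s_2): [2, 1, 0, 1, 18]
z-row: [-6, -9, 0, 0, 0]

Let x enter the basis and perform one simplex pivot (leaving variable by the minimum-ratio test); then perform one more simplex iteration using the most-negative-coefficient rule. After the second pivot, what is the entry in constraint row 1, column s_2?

0

Ratio test on column x — row 1: entry 0 ≤ 0; row 2: 18/2 = 9. Minimum is 9 at row 2 (s_2 leaves); pivot element 2.
Divide row 2 by 2; eliminate column x from the other rows.
Second iteration: most negative z-row entry is -6 in column y, so y enters.
Ratio test on column y — row 1: 10/3 = 10/3; row 2: 9/(1/2) = 18. Minimum is 10/3 at row 1 (s_1 leaves); pivot element 3.
Divide row 1 by 3; eliminate column y from the other rows.
After both pivots, the entry at constraint row 1, column s_2 is 0.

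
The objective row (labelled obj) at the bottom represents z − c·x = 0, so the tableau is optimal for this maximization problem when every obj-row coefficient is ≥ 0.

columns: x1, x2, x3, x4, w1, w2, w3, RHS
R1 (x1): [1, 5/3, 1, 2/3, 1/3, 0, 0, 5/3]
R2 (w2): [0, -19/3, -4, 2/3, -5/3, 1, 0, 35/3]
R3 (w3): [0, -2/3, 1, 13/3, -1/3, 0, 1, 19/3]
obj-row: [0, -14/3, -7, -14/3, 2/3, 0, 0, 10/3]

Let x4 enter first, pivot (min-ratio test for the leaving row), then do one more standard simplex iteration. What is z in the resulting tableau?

Ratio test on column x4 — row 1: (5/3)/(2/3) = 5/2; row 2: (35/3)/(2/3) = 35/2; row 3: (19/3)/(13/3) = 19/13. Minimum is 19/13 at row 3 (w3 leaves); pivot element 13/3.
Pivot on row 3; the obj-row RHS becomes 10/3 − (-14/3)·(19/13) = 132/13.
Next entering variable (most negative obj-row entry -77/13): x3.
Ratio test on column x3 — row 1: (9/13)/(11/13) = 9/11; row 2: entry -54/13 ≤ 0; row 3: (19/13)/(3/13) = 19/3. Minimum is 9/11 at row 1 (x1 leaves); pivot element 11/13.
After the second pivot the obj-row RHS is 132/13 − (-77/13)·(9/11) = 15.

15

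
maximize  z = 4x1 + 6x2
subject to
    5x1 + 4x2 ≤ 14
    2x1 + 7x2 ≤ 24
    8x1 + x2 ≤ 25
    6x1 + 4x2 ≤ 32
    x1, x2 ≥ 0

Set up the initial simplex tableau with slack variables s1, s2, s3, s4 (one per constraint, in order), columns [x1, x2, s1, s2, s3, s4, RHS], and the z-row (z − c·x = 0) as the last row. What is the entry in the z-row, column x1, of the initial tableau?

-4

The z-row carries the negated objective coefficients: the x1 entry is -4.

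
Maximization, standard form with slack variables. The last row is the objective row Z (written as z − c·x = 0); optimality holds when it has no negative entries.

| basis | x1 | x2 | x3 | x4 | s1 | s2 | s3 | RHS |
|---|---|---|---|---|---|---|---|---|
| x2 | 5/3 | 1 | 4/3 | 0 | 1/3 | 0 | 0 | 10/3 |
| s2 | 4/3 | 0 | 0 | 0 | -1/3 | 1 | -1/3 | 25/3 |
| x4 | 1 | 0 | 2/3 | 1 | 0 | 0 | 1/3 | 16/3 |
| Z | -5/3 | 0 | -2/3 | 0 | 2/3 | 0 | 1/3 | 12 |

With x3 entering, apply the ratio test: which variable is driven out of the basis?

Column x3 entries and ratios — x2: (10/3)/(4/3) = 5/2; s2: 0 ≤ 0, skip; x4: (16/3)/(2/3) = 8.
Smallest ratio is 5/2 in the row of x2, so x2 leaves.

x2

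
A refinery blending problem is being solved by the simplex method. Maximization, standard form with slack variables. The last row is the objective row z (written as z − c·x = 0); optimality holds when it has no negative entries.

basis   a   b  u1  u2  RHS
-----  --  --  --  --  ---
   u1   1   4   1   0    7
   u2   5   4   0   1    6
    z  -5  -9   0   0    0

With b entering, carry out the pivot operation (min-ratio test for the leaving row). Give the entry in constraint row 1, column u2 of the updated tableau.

-1

Ratio test on column b — row 1: 7/4 = 7/4; row 2: 6/4 = 3/2. Minimum is 3/2 at row 2 (u2 leaves); pivot element 4.
Divide row 2 by 4; eliminate column b from the other rows.
Row 1 update in column u2: 0 − 4·(1/4) = -1.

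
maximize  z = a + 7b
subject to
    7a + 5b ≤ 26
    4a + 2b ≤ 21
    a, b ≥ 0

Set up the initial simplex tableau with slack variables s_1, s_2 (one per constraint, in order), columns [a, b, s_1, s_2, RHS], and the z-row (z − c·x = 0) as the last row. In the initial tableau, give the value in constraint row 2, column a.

4

Constraint 2 has coefficient 4 on a.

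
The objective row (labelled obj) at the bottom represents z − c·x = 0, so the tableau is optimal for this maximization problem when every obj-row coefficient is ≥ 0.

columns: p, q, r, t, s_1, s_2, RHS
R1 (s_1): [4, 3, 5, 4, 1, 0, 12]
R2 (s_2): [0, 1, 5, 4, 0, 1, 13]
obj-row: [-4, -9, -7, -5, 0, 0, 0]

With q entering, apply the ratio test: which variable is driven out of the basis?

Column q entries and ratios — s_1: 12/3 = 4; s_2: 13/1 = 13.
Smallest ratio is 4 in the row of s_1, so s_1 leaves.

s_1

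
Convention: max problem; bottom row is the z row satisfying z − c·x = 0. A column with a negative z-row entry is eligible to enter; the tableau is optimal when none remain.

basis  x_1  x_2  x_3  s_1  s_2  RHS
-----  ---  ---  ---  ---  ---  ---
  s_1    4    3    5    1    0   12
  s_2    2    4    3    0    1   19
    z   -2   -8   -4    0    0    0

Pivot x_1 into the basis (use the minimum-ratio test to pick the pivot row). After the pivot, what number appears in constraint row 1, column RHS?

3

Ratio test on column x_1 — row 1: 12/4 = 3; row 2: 19/2 = 19/2. Minimum is 3 at row 1 (s_1 leaves); pivot element 4.
Divide row 1 by 4; eliminate column x_1 from the other rows.
In the new row 1, the RHS entry is the old entry divided by the pivot: 12/4 = 3.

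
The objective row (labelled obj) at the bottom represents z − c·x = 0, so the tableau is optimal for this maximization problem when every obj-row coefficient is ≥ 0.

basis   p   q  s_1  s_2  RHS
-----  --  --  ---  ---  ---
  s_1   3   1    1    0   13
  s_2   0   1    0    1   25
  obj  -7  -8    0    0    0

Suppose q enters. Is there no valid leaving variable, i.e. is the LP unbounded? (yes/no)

Column q has positive entries in row(s) 1, 2, so the ratio test bounds it — not unbounded.

no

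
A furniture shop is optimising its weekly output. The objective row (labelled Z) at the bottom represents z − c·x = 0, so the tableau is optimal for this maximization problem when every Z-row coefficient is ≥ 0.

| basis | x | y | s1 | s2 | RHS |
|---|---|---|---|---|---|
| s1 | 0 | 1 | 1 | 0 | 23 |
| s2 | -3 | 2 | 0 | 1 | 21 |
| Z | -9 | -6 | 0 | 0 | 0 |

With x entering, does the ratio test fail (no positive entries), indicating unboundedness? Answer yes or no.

yes

Every constraint-row entry in column x is ≤ 0, so increasing x is unbounded.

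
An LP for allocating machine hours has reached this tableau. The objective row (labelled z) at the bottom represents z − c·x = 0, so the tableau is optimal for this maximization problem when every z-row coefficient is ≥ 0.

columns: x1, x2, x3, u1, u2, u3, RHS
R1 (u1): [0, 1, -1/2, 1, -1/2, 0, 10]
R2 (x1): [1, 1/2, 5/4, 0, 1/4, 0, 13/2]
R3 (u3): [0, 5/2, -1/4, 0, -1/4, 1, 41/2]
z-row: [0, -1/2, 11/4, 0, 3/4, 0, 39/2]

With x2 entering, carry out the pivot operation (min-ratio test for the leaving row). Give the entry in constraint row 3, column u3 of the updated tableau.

2/5

Ratio test on column x2 — row 1: 10/1 = 10; row 2: (13/2)/(1/2) = 13; row 3: (41/2)/(5/2) = 41/5. Minimum is 41/5 at row 3 (u3 leaves); pivot element 5/2.
Divide row 3 by 5/2; eliminate column x2 from the other rows.
In the new row 3, the u3 entry is the old entry divided by the pivot: 1/(5/2) = 2/5.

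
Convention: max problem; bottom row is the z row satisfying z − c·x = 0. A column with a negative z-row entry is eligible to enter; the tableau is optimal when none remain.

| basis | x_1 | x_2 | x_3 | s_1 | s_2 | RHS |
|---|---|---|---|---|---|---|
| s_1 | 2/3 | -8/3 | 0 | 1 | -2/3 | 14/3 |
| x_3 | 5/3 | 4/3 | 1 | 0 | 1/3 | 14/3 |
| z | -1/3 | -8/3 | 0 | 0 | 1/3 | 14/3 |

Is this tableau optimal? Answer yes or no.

no

The z-row has a negative entry -8/3 in column x_2, so it is not optimal.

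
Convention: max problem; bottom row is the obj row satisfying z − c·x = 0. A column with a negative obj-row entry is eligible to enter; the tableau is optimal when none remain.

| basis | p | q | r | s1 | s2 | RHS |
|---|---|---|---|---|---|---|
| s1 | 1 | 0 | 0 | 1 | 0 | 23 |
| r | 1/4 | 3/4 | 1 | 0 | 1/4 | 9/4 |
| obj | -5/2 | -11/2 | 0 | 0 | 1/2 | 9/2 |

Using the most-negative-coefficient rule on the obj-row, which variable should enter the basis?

Negative obj-row entries: p: -5/2, q: -11/2.
The most negative is -11/2 in column q, so q enters.

q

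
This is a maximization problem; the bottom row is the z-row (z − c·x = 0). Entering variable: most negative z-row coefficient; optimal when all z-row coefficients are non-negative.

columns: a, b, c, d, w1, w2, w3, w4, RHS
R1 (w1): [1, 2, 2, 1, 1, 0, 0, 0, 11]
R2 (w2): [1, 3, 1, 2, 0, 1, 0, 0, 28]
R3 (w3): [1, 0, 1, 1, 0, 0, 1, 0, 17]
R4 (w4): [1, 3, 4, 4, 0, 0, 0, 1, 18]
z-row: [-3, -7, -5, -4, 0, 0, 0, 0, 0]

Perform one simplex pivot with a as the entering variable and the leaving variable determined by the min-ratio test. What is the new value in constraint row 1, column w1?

Ratio test on column a — row 1: 11/1 = 11; row 2: 28/1 = 28; row 3: 17/1 = 17; row 4: 18/1 = 18. Minimum is 11 at row 1 (w1 leaves); pivot element 1.
Divide row 1 by 1; eliminate column a from the other rows.
In the new row 1, the w1 entry is the old entry divided by the pivot: 1/1 = 1.

1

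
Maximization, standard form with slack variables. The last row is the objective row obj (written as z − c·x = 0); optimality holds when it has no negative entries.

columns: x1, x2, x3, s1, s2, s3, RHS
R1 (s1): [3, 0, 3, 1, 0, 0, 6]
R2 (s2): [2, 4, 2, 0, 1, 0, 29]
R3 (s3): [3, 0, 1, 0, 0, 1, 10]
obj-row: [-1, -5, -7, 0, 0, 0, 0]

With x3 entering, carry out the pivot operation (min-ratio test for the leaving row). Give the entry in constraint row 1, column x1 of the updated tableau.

1

Ratio test on column x3 — row 1: 6/3 = 2; row 2: 29/2 = 29/2; row 3: 10/1 = 10. Minimum is 2 at row 1 (s1 leaves); pivot element 3.
Divide row 1 by 3; eliminate column x3 from the other rows.
In the new row 1, the x1 entry is the old entry divided by the pivot: 3/3 = 1.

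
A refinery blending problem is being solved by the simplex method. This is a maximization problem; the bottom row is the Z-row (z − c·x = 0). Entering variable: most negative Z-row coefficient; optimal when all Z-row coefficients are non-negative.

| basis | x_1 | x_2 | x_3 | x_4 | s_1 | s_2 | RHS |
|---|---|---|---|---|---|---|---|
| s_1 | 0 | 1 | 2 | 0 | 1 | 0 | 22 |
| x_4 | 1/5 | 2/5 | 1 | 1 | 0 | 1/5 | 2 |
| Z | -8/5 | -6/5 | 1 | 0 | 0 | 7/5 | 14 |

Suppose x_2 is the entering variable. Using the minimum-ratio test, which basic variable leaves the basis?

Column x_2 entries and ratios — s_1: 22/1 = 22; x_4: 2/(2/5) = 5.
Smallest ratio is 5 in the row of x_4, so x_4 leaves.

x_4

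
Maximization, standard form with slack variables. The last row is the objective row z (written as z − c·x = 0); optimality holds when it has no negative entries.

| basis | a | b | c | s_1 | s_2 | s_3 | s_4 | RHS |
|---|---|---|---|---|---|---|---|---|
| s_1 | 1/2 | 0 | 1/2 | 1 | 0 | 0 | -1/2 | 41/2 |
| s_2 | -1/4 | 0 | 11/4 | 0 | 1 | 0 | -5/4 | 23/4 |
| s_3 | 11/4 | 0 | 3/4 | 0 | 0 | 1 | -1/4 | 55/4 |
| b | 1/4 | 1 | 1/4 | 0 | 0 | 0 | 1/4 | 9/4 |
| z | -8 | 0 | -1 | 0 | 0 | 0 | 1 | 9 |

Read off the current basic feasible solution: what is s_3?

55/4

s_3 is basic (row 3); its value is the RHS of that row, 55/4.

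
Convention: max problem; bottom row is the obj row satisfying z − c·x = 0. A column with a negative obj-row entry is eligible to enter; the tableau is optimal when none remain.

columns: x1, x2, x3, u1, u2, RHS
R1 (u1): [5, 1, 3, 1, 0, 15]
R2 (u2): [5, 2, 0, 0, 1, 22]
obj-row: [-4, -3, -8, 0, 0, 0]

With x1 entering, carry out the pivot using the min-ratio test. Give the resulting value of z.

12

Ratio test on column x1 — row 1: 15/5 = 3; row 2: 22/5 = 22/5. Minimum is 3 at row 1 (u1 leaves); pivot element 5.
Pivot on row 1; the obj-row RHS becomes 0 − (-4)·3 = 12.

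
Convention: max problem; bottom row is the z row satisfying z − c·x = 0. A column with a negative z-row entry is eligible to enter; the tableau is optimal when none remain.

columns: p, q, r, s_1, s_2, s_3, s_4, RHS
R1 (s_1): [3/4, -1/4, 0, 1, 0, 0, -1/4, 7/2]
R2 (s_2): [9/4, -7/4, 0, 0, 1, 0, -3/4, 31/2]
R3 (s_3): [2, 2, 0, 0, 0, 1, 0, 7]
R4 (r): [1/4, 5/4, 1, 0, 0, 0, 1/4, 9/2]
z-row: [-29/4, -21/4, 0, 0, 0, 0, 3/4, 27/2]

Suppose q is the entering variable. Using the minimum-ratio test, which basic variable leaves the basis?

Column q entries and ratios — s_1: -1/4 ≤ 0, skip; s_2: -7/4 ≤ 0, skip; s_3: 7/2 = 7/2; r: (9/2)/(5/4) = 18/5.
Smallest ratio is 7/2 in the row of s_3, so s_3 leaves.

s_3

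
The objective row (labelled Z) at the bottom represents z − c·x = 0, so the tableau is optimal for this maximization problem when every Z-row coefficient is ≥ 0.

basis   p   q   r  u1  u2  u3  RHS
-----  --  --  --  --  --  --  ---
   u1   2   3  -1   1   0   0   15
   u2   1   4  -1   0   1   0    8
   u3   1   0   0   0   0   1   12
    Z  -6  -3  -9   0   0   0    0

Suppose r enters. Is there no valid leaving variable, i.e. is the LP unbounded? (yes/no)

yes

Every constraint-row entry in column r is ≤ 0, so increasing r is unbounded.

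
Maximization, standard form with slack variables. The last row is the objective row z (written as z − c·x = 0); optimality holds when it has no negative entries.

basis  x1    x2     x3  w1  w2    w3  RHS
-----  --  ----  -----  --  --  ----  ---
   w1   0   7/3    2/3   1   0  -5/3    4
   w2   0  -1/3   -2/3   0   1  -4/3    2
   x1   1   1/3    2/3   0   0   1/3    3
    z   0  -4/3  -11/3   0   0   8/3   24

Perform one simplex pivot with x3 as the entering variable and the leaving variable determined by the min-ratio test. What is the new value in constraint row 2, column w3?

-1

Ratio test on column x3 — row 1: 4/(2/3) = 6; row 2: entry -2/3 ≤ 0; row 3: 3/(2/3) = 9/2. Minimum is 9/2 at row 3 (x1 leaves); pivot element 2/3.
Divide row 3 by 2/3; eliminate column x3 from the other rows.
Row 2 update in column w3: -4/3 − (-2/3)·(1/2) = -1.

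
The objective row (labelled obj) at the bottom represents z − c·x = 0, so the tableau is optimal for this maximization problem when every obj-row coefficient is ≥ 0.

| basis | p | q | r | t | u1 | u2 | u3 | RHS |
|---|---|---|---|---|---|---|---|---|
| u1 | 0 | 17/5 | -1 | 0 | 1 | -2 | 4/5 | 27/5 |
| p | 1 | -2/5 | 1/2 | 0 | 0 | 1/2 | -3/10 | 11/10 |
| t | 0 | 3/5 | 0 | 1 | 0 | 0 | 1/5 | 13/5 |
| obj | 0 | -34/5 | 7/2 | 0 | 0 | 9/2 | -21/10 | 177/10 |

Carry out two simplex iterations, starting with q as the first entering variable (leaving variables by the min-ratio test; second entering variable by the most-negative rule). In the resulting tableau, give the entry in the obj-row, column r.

Ratio test on column q — row 1: (27/5)/(17/5) = 27/17; row 2: entry -2/5 ≤ 0; row 3: (13/5)/(3/5) = 13/3. Minimum is 27/17 at row 1 (u1 leaves); pivot element 17/5.
Divide row 1 by 17/5; eliminate column q from the other rows.
Second iteration: most negative obj-row entry is -1/2 in column u3, so u3 enters.
Ratio test on column u3 — row 1: (27/17)/(4/17) = 27/4; row 2: entry -7/34 ≤ 0; row 3: (28/17)/(1/17) = 28. Minimum is 27/4 at row 1 (q leaves); pivot element 4/17.
Divide row 1 by 4/17; eliminate column u3 from the other rows.
After both pivots, the entry at the obj-row, column r is 7/8.

7/8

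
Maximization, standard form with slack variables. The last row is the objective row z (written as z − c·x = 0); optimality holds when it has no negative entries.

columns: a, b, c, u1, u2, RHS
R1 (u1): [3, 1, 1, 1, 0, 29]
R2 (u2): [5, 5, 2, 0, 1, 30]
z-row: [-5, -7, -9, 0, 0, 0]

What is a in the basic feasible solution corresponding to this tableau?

0

a is not in the basis, so in the current basic feasible solution a = 0.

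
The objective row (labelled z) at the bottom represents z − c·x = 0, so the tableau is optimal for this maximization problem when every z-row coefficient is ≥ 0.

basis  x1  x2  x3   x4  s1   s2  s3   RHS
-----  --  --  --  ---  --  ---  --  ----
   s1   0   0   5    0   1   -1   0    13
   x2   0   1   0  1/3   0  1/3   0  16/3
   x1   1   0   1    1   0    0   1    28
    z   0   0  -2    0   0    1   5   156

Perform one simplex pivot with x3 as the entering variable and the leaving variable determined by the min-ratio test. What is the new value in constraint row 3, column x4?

Ratio test on column x3 — row 1: 13/5 = 13/5; row 2: entry 0 ≤ 0; row 3: 28/1 = 28. Minimum is 13/5 at row 1 (s1 leaves); pivot element 5.
Divide row 1 by 5; eliminate column x3 from the other rows.
Row 3 update in column x4: 1 − 1·0 = 1.

1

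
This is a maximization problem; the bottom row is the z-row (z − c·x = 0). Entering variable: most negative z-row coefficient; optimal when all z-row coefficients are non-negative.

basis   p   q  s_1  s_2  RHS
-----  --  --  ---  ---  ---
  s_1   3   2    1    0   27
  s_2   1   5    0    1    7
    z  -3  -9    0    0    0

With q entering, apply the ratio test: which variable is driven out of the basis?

s_2

Column q entries and ratios — s_1: 27/2 = 27/2; s_2: 7/5 = 7/5.
Smallest ratio is 7/5 in the row of s_2, so s_2 leaves.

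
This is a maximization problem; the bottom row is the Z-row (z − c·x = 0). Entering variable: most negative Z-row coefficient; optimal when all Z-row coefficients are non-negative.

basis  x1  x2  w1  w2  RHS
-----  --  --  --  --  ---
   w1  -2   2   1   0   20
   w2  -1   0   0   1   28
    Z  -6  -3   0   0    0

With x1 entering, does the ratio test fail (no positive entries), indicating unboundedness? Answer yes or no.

yes

Every constraint-row entry in column x1 is ≤ 0, so increasing x1 is unbounded.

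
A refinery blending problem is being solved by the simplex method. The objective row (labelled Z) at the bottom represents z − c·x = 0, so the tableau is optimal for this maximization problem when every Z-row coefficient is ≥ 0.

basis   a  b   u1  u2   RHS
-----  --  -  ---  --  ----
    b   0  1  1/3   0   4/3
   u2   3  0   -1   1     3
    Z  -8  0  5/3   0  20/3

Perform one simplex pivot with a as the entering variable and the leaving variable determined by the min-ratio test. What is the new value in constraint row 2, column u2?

Ratio test on column a — row 1: entry 0 ≤ 0; row 2: 3/3 = 1. Minimum is 1 at row 2 (u2 leaves); pivot element 3.
Divide row 2 by 3; eliminate column a from the other rows.
In the new row 2, the u2 entry is the old entry divided by the pivot: 1/3 = 1/3.

1/3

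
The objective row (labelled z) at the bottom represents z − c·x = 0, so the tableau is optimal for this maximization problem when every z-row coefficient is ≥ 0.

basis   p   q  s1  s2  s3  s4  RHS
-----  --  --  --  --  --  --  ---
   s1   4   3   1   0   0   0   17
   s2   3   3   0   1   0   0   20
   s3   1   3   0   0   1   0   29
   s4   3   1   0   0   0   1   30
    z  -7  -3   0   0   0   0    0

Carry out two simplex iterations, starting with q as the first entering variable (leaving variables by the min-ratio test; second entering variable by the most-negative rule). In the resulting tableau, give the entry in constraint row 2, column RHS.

Ratio test on column q — row 1: 17/3 = 17/3; row 2: 20/3 = 20/3; row 3: 29/3 = 29/3; row 4: 30/1 = 30. Minimum is 17/3 at row 1 (s1 leaves); pivot element 3.
Divide row 1 by 3; eliminate column q from the other rows.
Second iteration: most negative z-row entry is -3 in column p, so p enters.
Ratio test on column p — row 1: (17/3)/(4/3) = 17/4; row 2: entry -1 ≤ 0; row 3: entry -3 ≤ 0; row 4: (73/3)/(5/3) = 73/5. Minimum is 17/4 at row 1 (q leaves); pivot element 4/3.
Divide row 1 by 4/3; eliminate column p from the other rows.
After both pivots, the entry at constraint row 2, column RHS is 29/4.

29/4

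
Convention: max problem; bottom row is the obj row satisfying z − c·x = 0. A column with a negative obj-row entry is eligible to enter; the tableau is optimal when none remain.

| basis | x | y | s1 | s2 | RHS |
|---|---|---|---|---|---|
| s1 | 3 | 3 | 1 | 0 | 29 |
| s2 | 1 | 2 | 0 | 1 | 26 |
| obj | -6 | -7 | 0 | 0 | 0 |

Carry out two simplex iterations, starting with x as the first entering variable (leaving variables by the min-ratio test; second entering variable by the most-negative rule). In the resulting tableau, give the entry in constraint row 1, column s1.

Ratio test on column x — row 1: 29/3 = 29/3; row 2: 26/1 = 26. Minimum is 29/3 at row 1 (s1 leaves); pivot element 3.
Divide row 1 by 3; eliminate column x from the other rows.
Second iteration: most negative obj-row entry is -1 in column y, so y enters.
Ratio test on column y — row 1: (29/3)/1 = 29/3; row 2: (49/3)/1 = 49/3. Minimum is 29/3 at row 1 (x leaves); pivot element 1.
Divide row 1 by 1; eliminate column y from the other rows.
After both pivots, the entry at constraint row 1, column s1 is 1/3.

1/3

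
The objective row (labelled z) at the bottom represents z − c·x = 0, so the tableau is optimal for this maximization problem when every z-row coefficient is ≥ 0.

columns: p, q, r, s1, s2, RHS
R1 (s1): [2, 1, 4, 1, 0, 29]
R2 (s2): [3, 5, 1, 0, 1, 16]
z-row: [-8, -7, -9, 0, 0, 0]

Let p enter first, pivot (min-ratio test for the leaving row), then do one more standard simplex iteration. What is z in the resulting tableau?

155/2

Ratio test on column p — row 1: 29/2 = 29/2; row 2: 16/3 = 16/3. Minimum is 16/3 at row 2 (s2 leaves); pivot element 3.
Pivot on row 2; the z-row RHS becomes 0 − (-8)·(16/3) = 128/3.
Next entering variable (most negative z-row entry -19/3): r.
Ratio test on column r — row 1: (55/3)/(10/3) = 11/2; row 2: (16/3)/(1/3) = 16. Minimum is 11/2 at row 1 (s1 leaves); pivot element 10/3.
After the second pivot the z-row RHS is 128/3 − (-19/3)·(11/2) = 155/2.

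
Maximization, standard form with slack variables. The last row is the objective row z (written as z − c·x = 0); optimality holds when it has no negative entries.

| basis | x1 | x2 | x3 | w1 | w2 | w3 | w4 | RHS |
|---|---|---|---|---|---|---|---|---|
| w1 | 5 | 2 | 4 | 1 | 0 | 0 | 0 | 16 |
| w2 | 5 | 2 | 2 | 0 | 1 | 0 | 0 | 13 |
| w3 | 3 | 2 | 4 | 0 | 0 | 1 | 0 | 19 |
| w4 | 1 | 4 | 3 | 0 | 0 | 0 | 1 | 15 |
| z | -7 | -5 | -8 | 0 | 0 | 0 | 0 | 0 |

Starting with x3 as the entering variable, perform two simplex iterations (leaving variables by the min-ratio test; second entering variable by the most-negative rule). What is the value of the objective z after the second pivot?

Ratio test on column x3 — row 1: 16/4 = 4; row 2: 13/2 = 13/2; row 3: 19/4 = 19/4; row 4: 15/3 = 5. Minimum is 4 at row 1 (w1 leaves); pivot element 4.
Pivot on row 1; the z-row RHS becomes 0 − (-8)·4 = 32.
Next entering variable (most negative z-row entry -1): x2.
Ratio test on column x2 — row 1: 4/(1/2) = 8; row 2: 5/1 = 5; row 3: entry 0 ≤ 0; row 4: 3/(5/2) = 6/5. Minimum is 6/5 at row 4 (w4 leaves); pivot element 5/2.
After the second pivot the z-row RHS is 32 − (-1)·(6/5) = 166/5.

166/5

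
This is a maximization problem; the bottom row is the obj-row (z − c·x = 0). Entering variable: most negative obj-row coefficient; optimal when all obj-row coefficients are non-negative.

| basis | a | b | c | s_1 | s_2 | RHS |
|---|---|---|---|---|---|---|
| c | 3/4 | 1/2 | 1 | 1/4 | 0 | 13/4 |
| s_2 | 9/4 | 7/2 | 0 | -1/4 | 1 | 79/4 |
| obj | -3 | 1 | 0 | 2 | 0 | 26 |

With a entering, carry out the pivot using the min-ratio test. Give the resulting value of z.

Ratio test on column a — row 1: (13/4)/(3/4) = 13/3; row 2: (79/4)/(9/4) = 79/9. Minimum is 13/3 at row 1 (c leaves); pivot element 3/4.
Pivot on row 1; the obj-row RHS becomes 26 − (-3)·(13/3) = 39.

39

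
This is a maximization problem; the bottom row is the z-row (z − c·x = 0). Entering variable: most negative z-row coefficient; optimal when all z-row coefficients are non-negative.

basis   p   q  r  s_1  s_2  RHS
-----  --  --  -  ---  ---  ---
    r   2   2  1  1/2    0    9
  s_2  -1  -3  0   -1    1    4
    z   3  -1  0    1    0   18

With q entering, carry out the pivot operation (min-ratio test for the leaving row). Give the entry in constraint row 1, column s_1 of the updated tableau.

1/4

Ratio test on column q — row 1: 9/2 = 9/2; row 2: entry -3 ≤ 0. Minimum is 9/2 at row 1 (r leaves); pivot element 2.
Divide row 1 by 2; eliminate column q from the other rows.
In the new row 1, the s_1 entry is the old entry divided by the pivot: (1/2)/2 = 1/4.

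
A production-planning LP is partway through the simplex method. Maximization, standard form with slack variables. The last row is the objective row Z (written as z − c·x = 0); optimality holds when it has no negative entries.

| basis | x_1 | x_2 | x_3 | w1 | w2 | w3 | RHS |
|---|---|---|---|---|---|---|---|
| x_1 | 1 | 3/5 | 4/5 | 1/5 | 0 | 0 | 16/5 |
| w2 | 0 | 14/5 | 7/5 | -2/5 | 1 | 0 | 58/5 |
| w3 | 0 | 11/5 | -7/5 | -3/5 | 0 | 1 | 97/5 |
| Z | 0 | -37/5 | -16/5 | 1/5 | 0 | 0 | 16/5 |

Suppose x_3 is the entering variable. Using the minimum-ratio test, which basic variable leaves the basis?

Column x_3 entries and ratios — x_1: (16/5)/(4/5) = 4; w2: (58/5)/(7/5) = 58/7; w3: -7/5 ≤ 0, skip.
Smallest ratio is 4 in the row of x_1, so x_1 leaves.

x_1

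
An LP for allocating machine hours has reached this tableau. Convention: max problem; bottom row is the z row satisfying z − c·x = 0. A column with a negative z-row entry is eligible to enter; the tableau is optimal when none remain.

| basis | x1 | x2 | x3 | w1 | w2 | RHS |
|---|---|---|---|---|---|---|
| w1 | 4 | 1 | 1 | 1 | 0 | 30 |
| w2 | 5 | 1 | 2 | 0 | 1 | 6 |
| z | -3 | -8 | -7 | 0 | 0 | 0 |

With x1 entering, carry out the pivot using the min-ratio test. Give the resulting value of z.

18/5

Ratio test on column x1 — row 1: 30/4 = 15/2; row 2: 6/5 = 6/5. Minimum is 6/5 at row 2 (w2 leaves); pivot element 5.
Pivot on row 2; the z-row RHS becomes 0 − (-3)·(6/5) = 18/5.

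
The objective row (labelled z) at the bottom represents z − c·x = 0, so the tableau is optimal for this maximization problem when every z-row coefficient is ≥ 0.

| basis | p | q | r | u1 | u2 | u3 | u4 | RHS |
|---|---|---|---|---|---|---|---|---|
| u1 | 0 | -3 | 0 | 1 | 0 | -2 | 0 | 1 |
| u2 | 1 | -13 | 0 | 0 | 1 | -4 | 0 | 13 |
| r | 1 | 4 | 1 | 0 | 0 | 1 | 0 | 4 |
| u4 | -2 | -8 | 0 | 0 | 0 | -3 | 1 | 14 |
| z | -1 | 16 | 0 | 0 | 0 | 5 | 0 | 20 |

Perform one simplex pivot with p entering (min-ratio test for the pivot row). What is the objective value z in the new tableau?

24

Ratio test on column p — row 1: entry 0 ≤ 0; row 2: 13/1 = 13; row 3: 4/1 = 4; row 4: entry -2 ≤ 0. Minimum is 4 at row 3 (r leaves); pivot element 1.
Pivot on row 3; the z-row RHS becomes 20 − (-1)·4 = 24.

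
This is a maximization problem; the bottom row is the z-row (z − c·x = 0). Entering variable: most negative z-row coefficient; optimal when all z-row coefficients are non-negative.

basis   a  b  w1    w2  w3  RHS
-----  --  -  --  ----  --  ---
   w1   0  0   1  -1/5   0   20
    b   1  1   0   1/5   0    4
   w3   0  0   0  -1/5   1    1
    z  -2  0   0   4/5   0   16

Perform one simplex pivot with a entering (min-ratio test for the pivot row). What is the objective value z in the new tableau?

24

Ratio test on column a — row 1: entry 0 ≤ 0; row 2: 4/1 = 4; row 3: entry 0 ≤ 0. Minimum is 4 at row 2 (b leaves); pivot element 1.
Pivot on row 2; the z-row RHS becomes 16 − (-2)·4 = 24.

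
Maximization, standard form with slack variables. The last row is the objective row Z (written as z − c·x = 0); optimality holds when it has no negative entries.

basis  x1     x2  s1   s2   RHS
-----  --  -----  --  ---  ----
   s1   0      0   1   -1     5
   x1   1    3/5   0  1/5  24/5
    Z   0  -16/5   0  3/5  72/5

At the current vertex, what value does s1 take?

5

s1 is basic (row 1); its value is the RHS of that row, 5.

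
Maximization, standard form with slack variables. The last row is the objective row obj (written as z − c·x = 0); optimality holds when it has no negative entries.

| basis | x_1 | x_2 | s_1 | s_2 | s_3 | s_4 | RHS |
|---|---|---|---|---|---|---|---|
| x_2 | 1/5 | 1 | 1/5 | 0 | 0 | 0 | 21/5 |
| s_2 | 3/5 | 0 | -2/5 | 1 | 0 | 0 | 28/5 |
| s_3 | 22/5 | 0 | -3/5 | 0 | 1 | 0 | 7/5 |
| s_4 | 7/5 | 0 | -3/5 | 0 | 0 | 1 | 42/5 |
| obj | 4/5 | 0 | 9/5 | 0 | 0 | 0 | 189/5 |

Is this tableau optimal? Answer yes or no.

yes

Every obj-row coefficient is ≥ 0, so the tableau is optimal.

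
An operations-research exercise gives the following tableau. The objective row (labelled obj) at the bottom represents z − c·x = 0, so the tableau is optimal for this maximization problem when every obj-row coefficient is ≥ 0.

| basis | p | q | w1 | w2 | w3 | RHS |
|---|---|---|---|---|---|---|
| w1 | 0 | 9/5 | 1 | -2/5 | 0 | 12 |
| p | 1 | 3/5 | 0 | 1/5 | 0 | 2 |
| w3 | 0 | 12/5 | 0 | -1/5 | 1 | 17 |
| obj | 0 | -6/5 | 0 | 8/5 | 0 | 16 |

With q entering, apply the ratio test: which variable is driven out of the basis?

p

Column q entries and ratios — w1: 12/(9/5) = 20/3; p: 2/(3/5) = 10/3; w3: 17/(12/5) = 85/12.
Smallest ratio is 10/3 in the row of p, so p leaves.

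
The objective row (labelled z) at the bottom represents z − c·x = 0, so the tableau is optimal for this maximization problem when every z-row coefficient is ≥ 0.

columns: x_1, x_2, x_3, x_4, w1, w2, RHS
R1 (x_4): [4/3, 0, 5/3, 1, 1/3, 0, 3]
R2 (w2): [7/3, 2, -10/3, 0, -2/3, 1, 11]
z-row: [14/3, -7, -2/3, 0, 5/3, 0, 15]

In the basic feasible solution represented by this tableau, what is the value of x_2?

0

x_2 is not in the basis, so in the current basic feasible solution x_2 = 0.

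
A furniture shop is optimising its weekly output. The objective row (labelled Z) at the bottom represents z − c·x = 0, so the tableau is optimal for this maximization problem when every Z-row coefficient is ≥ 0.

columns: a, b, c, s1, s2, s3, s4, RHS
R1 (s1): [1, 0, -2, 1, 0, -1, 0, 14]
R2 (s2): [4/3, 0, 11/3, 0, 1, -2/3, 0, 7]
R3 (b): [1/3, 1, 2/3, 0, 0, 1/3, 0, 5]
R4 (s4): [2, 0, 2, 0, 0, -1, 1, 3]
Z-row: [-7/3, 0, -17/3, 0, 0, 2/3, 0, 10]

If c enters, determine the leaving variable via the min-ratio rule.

s4

Column c entries and ratios — s1: -2 ≤ 0, skip; s2: 7/(11/3) = 21/11; b: 5/(2/3) = 15/2; s4: 3/2 = 3/2.
Smallest ratio is 3/2 in the row of s4, so s4 leaves.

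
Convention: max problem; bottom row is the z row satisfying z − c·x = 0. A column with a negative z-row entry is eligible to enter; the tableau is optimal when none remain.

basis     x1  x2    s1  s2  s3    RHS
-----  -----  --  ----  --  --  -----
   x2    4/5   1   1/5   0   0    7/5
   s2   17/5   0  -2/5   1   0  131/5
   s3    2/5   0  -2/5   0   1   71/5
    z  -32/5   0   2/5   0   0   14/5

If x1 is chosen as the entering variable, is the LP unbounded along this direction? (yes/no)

no

Column x1 has positive entries in row(s) 1, 2, 3, so the ratio test bounds it — not unbounded.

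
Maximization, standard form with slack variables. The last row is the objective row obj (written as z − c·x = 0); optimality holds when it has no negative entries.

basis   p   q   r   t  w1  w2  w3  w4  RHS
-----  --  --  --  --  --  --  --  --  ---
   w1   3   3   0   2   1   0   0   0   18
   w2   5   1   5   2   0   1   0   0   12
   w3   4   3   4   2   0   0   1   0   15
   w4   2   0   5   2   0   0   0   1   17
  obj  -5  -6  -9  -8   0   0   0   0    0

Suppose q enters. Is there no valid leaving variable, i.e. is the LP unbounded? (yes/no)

no

Column q has positive entries in row(s) 1, 2, 3, so the ratio test bounds it — not unbounded.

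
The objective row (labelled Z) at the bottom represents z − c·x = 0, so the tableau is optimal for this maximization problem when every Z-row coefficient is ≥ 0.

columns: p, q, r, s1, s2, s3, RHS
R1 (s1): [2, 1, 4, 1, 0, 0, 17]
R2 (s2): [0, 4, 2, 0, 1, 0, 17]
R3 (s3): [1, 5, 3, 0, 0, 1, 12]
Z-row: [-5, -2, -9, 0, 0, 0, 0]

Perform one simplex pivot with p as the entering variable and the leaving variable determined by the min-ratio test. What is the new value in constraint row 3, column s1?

Ratio test on column p — row 1: 17/2 = 17/2; row 2: entry 0 ≤ 0; row 3: 12/1 = 12. Minimum is 17/2 at row 1 (s1 leaves); pivot element 2.
Divide row 1 by 2; eliminate column p from the other rows.
Row 3 update in column s1: 0 − 1·(1/2) = -1/2.

-1/2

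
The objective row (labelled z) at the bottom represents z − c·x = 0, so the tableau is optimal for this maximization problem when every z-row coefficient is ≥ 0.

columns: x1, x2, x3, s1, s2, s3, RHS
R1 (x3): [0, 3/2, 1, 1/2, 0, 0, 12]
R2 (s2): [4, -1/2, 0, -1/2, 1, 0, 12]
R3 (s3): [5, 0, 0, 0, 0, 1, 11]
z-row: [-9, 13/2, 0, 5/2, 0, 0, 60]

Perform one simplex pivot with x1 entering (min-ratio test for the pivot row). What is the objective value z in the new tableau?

399/5

Ratio test on column x1 — row 1: entry 0 ≤ 0; row 2: 12/4 = 3; row 3: 11/5 = 11/5. Minimum is 11/5 at row 3 (s3 leaves); pivot element 5.
Pivot on row 3; the z-row RHS becomes 60 − (-9)·(11/5) = 399/5.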